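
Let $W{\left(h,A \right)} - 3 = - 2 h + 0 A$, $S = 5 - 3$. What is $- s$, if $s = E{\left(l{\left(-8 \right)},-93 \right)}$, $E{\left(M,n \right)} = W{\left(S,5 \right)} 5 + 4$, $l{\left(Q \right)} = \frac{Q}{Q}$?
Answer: $1$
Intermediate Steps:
$S = 2$ ($S = 5 - 3 = 2$)
$l{\left(Q \right)} = 1$
$W{\left(h,A \right)} = 3 - 2 h$ ($W{\left(h,A \right)} = 3 + \left(- 2 h + 0 A\right) = 3 + \left(- 2 h + 0\right) = 3 - 2 h$)
$E{\left(M,n \right)} = -1$ ($E{\left(M,n \right)} = \left(3 - 4\right) 5 + 4 = \left(-1\right) 5 + 4 = -5 + 4 = -1$)
$s = -1$
$- s = \left(-1\right) \left(-1\right) = 1$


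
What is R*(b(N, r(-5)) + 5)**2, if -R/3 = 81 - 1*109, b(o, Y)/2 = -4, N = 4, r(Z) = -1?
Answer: 756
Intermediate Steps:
b(o, Y) = -8 (b(o, Y) = 2*(-4) = -8)
R = 84 (R = -3*(81 - 1*109) = -3*(81 - 109) = -3*(-28) = 84)
R*(b(N, r(-5)) + 5)**2 = 84*(-8 + 5)**2 = 84*(-3)**2 = 84*9 = 756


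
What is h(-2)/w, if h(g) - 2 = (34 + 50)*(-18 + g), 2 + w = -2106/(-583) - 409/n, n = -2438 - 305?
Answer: -2683405582/2816867 ≈ -952.62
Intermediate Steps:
n = -2743
w = 2816867/1599169 (w = -2 + (-2106/(-583) - 409/(-2743)) = -2 + (-2106*(-1/583) - 409*(-1/2743)) = -2 + (2106/583 + 409/2743) = -2 + 6015205/1599169 = 2816867/1599169 ≈ 1.7615)
h(g) = -1510 + 84*g (h(g) = 2 + (34 + 50)*(-18 + g) = 2 + 84*(-18 + g) = 2 + (-1512 + 84*g) = -1510 + 84*g)
h(-2)/w = (-1510 + 84*(-2))/(2816867/1599169) = (-1510 - 168)*(1599169/2816867) = -1678*1599169/2816867 = -2683405582/2816867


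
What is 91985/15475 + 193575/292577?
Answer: 5981653694/905525815 ≈ 6.6057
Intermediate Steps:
91985/15475 + 193575/292577 = 91985*(1/15475) + 193575*(1/292577) = 18397/3095 + 193575/292577 = 5981653694/905525815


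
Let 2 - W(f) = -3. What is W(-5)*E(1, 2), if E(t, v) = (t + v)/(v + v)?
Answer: 15/4 ≈ 3.7500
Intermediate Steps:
W(f) = 5 (W(f) = 2 - 1*(-3) = 2 + 3 = 5)
E(t, v) = (t + v)/(2*v) (E(t, v) = (t + v)/((2*v)) = (t + v)*(1/(2*v)) = (t + v)/(2*v))
W(-5)*E(1, 2) = 5*((1/2)*(1 + 2)/2) = 5*((1/2)*(1/2)*3) = 5*(3/4) = 15/4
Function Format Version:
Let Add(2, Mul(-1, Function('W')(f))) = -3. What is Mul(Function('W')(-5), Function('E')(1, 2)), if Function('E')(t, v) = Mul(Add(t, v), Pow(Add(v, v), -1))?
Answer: Rational(15, 4) ≈ 3.7500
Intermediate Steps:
Function('W')(f) = 5 (Function('W')(f) = Add(2, Mul(-1, -3)) = Add(2, 3) = 5)
Function('E')(t, v) = Mul(Rational(1, 2), Pow(v, -1), Add(t, v)) (Function('E')(t, v) = Mul(Add(t, v), Pow(Mul(2, v), -1)) = Mul(Add(t, v), Mul(Rational(1, 2), Pow(v, -1))) = Mul(Rational(1, 2), Pow(v, -1), Add(t, v)))
Mul(Function('W')(-5), Function('E')(1, 2)) = Mul(5, Mul(Rational(1, 2), Pow(2, -1), Add(1, 2))) = Mul(5, Mul(Rational(1, 2), Rational(1, 2), 3)) = Mul(5, Rational(3, 4)) = Rational(15, 4)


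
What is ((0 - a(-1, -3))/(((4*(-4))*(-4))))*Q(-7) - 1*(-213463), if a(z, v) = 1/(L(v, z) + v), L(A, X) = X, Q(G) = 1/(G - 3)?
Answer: 546465279/2560 ≈ 2.1346e+5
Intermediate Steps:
Q(G) = 1/(-3 + G)
a(z, v) = 1/(v + z) (a(z, v) = 1/(z + v) = 1/(v + z))
((0 - a(-1, -3))/(((4*(-4))*(-4))))*Q(-7) - 1*(-213463) = ((0 - 1/(-3 - 1))/(((4*(-4))*(-4))))/(-3 - 7) - 1*(-213463) = ((0 - 1/(-4))/((-16*(-4))))/(-10) + 213463 = ((0 - 1*(-¼))/64)*(-⅒) + 213463 = ((0 + ¼)/64)*(-⅒) + 213463 = ((1/64)*(¼))*(-⅒) + 213463 = (1/256)*(-⅒) + 213463 = -1/2560 + 213463 = 546465279/2560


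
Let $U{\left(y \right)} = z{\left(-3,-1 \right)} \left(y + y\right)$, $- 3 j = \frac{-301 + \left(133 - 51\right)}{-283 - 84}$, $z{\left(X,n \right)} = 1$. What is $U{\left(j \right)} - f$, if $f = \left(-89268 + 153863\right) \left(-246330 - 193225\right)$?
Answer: $\frac{10420251267429}{367} \approx 2.8393 \cdot 10^{10}$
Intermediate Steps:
$j = - \frac{73}{367}$ ($j = - \frac{\left(-301 + \left(133 - 51\right)\right) \frac{1}{-283 - 84}}{3} = - \frac{\left(-301 + \left(133 - 51\right)\right) \frac{1}{-367}}{3} = - \frac{\left(-301 + 82\right) \left(- \frac{1}{367}\right)}{3} = - \frac{\left(-219\right) \left(- \frac{1}{367}\right)}{3} = \left(- \frac{1}{3}\right) \frac{219}{367} = - \frac{73}{367} \approx -0.19891$)
$U{\left(y \right)} = 2 y$ ($U{\left(y \right)} = 1 \left(y + y\right) = 1 \cdot 2 y = 2 y$)
$f = -28393055225$ ($f = 64595 \left(-439555\right) = -28393055225$)
$U{\left(j \right)} - f = 2 \left(- \frac{73}{367}\right) - -28393055225 = - \frac{146}{367} + 28393055225 = \frac{10420251267429}{367}$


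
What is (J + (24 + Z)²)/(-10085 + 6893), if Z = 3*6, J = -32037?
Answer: 10091/1064 ≈ 9.4840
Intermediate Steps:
Z = 18
(J + (24 + Z)²)/(-10085 + 6893) = (-32037 + (24 + 18)²)/(-10085 + 6893) = (-32037 + 42²)/(-3192) = (-32037 + 1764)*(-1/3192) = -30273*(-1/3192) = 10091/1064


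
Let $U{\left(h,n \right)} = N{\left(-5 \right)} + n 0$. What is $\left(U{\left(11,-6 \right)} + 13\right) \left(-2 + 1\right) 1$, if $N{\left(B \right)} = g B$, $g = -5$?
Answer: $-38$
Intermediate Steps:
$N{\left(B \right)} = - 5 B$
$U{\left(h,n \right)} = 25$ ($U{\left(h,n \right)} = \left(-5\right) \left(-5\right) + n 0 = 25 + 0 = 25$)
$\left(U{\left(11,-6 \right)} + 13\right) \left(-2 + 1\right) 1 = \left(25 + 13\right) \left(-2 + 1\right) 1 = 38 \left(\left(-1\right) 1\right) = 38 \left(-1\right) = -38$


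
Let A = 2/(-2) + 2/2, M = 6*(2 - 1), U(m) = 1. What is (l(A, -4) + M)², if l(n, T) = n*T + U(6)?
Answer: 49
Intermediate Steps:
M = 6 (M = 6*1 = 6)
A = 0 (A = 2*(-½) + 2*(½) = -1 + 1 = 0)
l(n, T) = 1 + T*n (l(n, T) = n*T + 1 = T*n + 1 = 1 + T*n)
(l(A, -4) + M)² = ((1 - 4*0) + 6)² = ((1 + 0) + 6)² = (1 + 6)² = 7² = 49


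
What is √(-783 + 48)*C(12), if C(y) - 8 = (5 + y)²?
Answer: 2079*I*√15 ≈ 8051.9*I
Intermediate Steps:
C(y) = 8 + (5 + y)²
√(-783 + 48)*C(12) = √(-783 + 48)*(8 + (5 + 12)²) = √(-735)*(8 + 17²) = (7*I*√15)*(8 + 289) = (7*I*√15)*297 = 2079*I*√15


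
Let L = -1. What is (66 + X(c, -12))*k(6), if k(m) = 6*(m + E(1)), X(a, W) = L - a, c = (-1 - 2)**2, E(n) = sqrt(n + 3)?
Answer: 2688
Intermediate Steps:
E(n) = sqrt(3 + n)
c = 9 (c = (-3)**2 = 9)
X(a, W) = -1 - a
k(m) = 12 + 6*m (k(m) = 6*(m + sqrt(3 + 1)) = 6*(m + sqrt(4)) = 6*(m + 2) = 6*(2 + m) = 12 + 6*m)
(66 + X(c, -12))*k(6) = (66 + (-1 - 1*9))*(12 + 6*6) = (66 + (-1 - 9))*(12 + 36) = (66 - 10)*48 = 56*48 = 2688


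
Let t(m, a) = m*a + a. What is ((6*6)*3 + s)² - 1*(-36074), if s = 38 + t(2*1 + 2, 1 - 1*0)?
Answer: 58875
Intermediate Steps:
t(m, a) = a + a*m (t(m, a) = a*m + a = a + a*m)
s = 43 (s = 38 + (1 - 1*0)*(1 + (2*1 + 2)) = 38 + (1 + 0)*(1 + (2 + 2)) = 38 + 1*(1 + 4) = 38 + 1*5 = 38 + 5 = 43)
((6*6)*3 + s)² - 1*(-36074) = ((6*6)*3 + 43)² - 1*(-36074) = (36*3 + 43)² + 36074 = (108 + 43)² + 36074 = 151² + 36074 = 22801 + 36074 = 58875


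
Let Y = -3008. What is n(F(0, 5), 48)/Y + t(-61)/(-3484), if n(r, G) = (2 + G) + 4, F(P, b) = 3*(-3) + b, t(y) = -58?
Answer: -1709/1309984 ≈ -0.0013046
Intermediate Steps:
F(P, b) = -9 + b
n(r, G) = 6 + G
n(F(0, 5), 48)/Y + t(-61)/(-3484) = (6 + 48)/(-3008) - 58/(-3484) = 54*(-1/3008) - 58*(-1/3484) = -27/1504 + 29/1742 = -1709/1309984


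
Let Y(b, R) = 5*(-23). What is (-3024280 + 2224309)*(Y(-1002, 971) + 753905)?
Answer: -603010140090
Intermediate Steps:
Y(b, R) = -115
(-3024280 + 2224309)*(Y(-1002, 971) + 753905) = (-3024280 + 2224309)*(-115 + 753905) = -799971*753790 = -603010140090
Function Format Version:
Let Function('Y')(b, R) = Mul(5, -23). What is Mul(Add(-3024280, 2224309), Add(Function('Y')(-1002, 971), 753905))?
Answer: -603010140090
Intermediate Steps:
Function('Y')(b, R) = -115
Mul(Add(-3024280, 2224309), Add(Function('Y')(-1002, 971), 753905)) = Mul(Add(-3024280, 2224309), Add(-115, 753905)) = Mul(-799971, 753790) = -603010140090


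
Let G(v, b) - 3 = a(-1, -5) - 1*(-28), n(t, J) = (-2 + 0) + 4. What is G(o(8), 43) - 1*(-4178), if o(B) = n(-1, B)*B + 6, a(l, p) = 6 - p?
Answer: 4220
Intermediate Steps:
n(t, J) = 2 (n(t, J) = -2 + 4 = 2)
o(B) = 6 + 2*B (o(B) = 2*B + 6 = 6 + 2*B)
G(v, b) = 42 (G(v, b) = 3 + ((6 - 1*(-5)) - 1*(-28)) = 3 + ((6 + 5) + 28) = 3 + (11 + 28) = 3 + 39 = 42)
G(o(8), 43) - 1*(-4178) = 42 - 1*(-4178) = 42 + 4178 = 4220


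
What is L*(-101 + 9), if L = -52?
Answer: 4784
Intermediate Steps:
L*(-101 + 9) = -52*(-101 + 9) = -52*(-92) = 4784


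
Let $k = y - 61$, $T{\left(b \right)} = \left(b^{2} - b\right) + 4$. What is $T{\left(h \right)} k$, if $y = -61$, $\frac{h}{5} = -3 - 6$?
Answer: $-253028$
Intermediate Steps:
$h = -45$ ($h = 5 \left(-3 - 6\right) = 5 \left(-9\right) = -45$)
$T{\left(b \right)} = 4 + b^{2} - b$
$k = -122$ ($k = -61 - 61 = -122$)
$T{\left(h \right)} k = \left(4 + \left(-45\right)^{2} - -45\right) \left(-122\right) = \left(4 + 2025 + 45\right) \left(-122\right) = 2074 \left(-122\right) = -253028$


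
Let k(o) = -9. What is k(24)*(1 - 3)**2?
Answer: -36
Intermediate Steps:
k(24)*(1 - 3)**2 = -9*(1 - 3)**2 = -9*(-2)**2 = -9*4 = -36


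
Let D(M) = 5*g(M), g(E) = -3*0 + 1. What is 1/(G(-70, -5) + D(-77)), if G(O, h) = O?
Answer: -1/65 ≈ -0.015385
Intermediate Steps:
g(E) = 1 (g(E) = 0 + 1 = 1)
D(M) = 5 (D(M) = 5*1 = 5)
1/(G(-70, -5) + D(-77)) = 1/(-70 + 5) = 1/(-65) = -1/65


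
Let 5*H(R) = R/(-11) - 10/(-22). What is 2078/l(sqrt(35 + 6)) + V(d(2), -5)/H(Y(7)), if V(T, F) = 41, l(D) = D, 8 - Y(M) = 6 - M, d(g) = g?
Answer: -2255/4 + 2078*sqrt(41)/41 ≈ -239.22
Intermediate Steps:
Y(M) = 2 + M (Y(M) = 8 - (6 - M) = 8 + (-6 + M) = 2 + M)
H(R) = 1/11 - R/55 (H(R) = (R/(-11) - 10/(-22))/5 = (R*(-1/11) - 10*(-1/22))/5 = (-R/11 + 5/11)/5 = (5/11 - R/11)/5 = 1/11 - R/55)
2078/l(sqrt(35 + 6)) + V(d(2), -5)/H(Y(7)) = 2078/(sqrt(35 + 6)) + 41/(1/11 - (2 + 7)/55) = 2078/(sqrt(41)) + 41/(1/11 - 1/55*9) = 2078*(sqrt(41)/41) + 41/(1/11 - 9/55) = 2078*sqrt(41)/41 + 41/(-4/55) = 2078*sqrt(41)/41 + 41*(-55/4) = 2078*sqrt(41)/41 - 2255/4 = -2255/4 + 2078*sqrt(41)/41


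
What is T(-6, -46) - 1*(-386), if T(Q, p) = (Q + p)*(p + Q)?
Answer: 3090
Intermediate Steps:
T(Q, p) = (Q + p)² (T(Q, p) = (Q + p)*(Q + p) = (Q + p)²)
T(-6, -46) - 1*(-386) = (-6 - 46)² - 1*(-386) = (-52)² + 386 = 2704 + 386 = 3090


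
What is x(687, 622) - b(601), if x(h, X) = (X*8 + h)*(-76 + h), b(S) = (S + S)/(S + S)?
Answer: 3460092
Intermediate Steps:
b(S) = 1 (b(S) = (2*S)/((2*S)) = (2*S)*(1/(2*S)) = 1)
x(h, X) = (-76 + h)*(h + 8*X) (x(h, X) = (8*X + h)*(-76 + h) = (h + 8*X)*(-76 + h) = (-76 + h)*(h + 8*X))
x(687, 622) - b(601) = (687**2 - 608*622 - 76*687 + 8*622*687) - 1*1 = (471969 - 378176 - 52212 + 3418512) - 1 = 3460093 - 1 = 3460092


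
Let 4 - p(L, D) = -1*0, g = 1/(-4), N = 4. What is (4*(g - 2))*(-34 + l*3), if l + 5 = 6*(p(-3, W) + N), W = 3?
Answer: -855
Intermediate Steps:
g = -¼ ≈ -0.25000
p(L, D) = 4 (p(L, D) = 4 - (-1)*0 = 4 - 1*0 = 4 + 0 = 4)
l = 43 (l = -5 + 6*(4 + 4) = -5 + 6*8 = -5 + 48 = 43)
(4*(g - 2))*(-34 + l*3) = (4*(-¼ - 2))*(-34 + 43*3) = (4*(-9/4))*(-34 + 129) = -9*95 = -855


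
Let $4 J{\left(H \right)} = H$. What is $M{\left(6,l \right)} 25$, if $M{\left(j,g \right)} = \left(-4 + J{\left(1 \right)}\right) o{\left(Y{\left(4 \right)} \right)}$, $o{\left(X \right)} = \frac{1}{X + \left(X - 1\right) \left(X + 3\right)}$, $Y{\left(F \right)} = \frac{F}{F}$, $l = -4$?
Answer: $- \frac{375}{4} \approx -93.75$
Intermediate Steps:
$Y{\left(F \right)} = 1$
$J{\left(H \right)} = \frac{H}{4}$
$o{\left(X \right)} = \frac{1}{X + \left(-1 + X\right) \left(3 + X\right)}$
$M{\left(j,g \right)} = - \frac{15}{4}$ ($M{\left(j,g \right)} = \frac{-4 + \frac{1}{4} \cdot 1}{-3 + 1^{2} + 3 \cdot 1} = \frac{-4 + \frac{1}{4}}{-3 + 1 + 3} = - \frac{15}{4 \cdot 1} = \left(- \frac{15}{4}\right) 1 = - \frac{15}{4}$)
$M{\left(6,l \right)} 25 = \left(- \frac{15}{4}\right) 25 = - \frac{375}{4}$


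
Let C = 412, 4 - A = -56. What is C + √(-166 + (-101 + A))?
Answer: 412 + 3*I*√23 ≈ 412.0 + 14.387*I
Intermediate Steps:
A = 60 (A = 4 - 1*(-56) = 4 + 56 = 60)
C + √(-166 + (-101 + A)) = 412 + √(-166 + (-101 + 60)) = 412 + √(-166 - 41) = 412 + √(-207) = 412 + 3*I*√23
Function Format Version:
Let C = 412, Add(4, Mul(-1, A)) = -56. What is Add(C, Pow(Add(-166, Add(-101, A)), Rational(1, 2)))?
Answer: Add(412, Mul(3, I, Pow(23, Rational(1, 2)))) ≈ Add(412.00, Mul(14.387, I))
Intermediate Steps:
A = 60 (A = Add(4, Mul(-1, -56)) = Add(4, 56) = 60)
Add(C, Pow(Add(-166, Add(-101, A)), Rational(1, 2))) = Add(412, Pow(Add(-166, Add(-101, 60)), Rational(1, 2))) = Add(412, Pow(Add(-166, -41), Rational(1, 2))) = Add(412, Pow(-207, Rational(1, 2))) = Add(412, Mul(3, I, Pow(23, Rational(1, 2))))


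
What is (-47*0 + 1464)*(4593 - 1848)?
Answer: 4018680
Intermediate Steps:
(-47*0 + 1464)*(4593 - 1848) = (0 + 1464)*2745 = 1464*2745 = 4018680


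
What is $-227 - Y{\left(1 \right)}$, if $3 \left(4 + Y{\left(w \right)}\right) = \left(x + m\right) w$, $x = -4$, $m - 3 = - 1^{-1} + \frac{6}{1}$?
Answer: $- \frac{673}{3} \approx -224.33$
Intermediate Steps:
$m = 8$ ($m = 3 + \left(- 1^{-1} + \frac{6}{1}\right) = 3 + \left(\left(-1\right) 1 + 6 \cdot 1\right) = 3 + \left(-1 + 6\right) = 3 + 5 = 8$)
$Y{\left(w \right)} = -4 + \frac{4 w}{3}$ ($Y{\left(w \right)} = -4 + \frac{\left(-4 + 8\right) w}{3} = -4 + \frac{4 w}{3}$)
$-227 - Y{\left(1 \right)} = -227 - \left(-4 + \frac{4}{3} \cdot 1\right) = -227 - \left(-4 + \frac{4}{3}\right) = -227 - - \frac{8}{3} = -227 + \frac{8}{3} = - \frac{673}{3}$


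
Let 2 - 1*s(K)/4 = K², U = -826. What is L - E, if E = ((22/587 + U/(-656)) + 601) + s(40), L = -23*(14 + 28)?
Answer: 928736553/192536 ≈ 4823.7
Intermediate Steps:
s(K) = 8 - 4*K²
L = -966 (L = -23*42 = -966)
E = -1114726329/192536 (E = ((22/587 - 826/(-656)) + 601) + (8 - 4*40²) = ((22*(1/587) - 826*(-1/656)) + 601) + (8 - 4*1600) = ((22/587 + 413/328) + 601) + (8 - 6400) = (249647/192536 + 601) - 6392 = 115963783/192536 - 6392 = -1114726329/192536 ≈ -5789.7)
L - E = -966 - 1*(-1114726329/192536) = -966 + 1114726329/192536 = 928736553/192536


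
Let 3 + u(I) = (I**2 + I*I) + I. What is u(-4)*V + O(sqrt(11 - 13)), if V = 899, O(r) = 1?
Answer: 22476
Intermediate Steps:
u(I) = -3 + I + 2*I**2 (u(I) = -3 + ((I**2 + I*I) + I) = -3 + ((I**2 + I**2) + I) = -3 + (2*I**2 + I) = -3 + (I + 2*I**2) = -3 + I + 2*I**2)
u(-4)*V + O(sqrt(11 - 13)) = (-3 - 4 + 2*(-4)**2)*899 + 1 = (-3 - 4 + 2*16)*899 + 1 = (-3 - 4 + 32)*899 + 1 = 25*899 + 1 = 22475 + 1 = 22476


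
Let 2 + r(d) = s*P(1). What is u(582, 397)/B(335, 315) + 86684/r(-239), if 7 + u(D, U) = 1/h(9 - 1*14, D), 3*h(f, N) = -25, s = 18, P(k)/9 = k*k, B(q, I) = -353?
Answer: 38250739/70600 ≈ 541.79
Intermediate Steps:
P(k) = 9*k**2 (P(k) = 9*(k*k) = 9*k**2)
h(f, N) = -25/3 (h(f, N) = (1/3)*(-25) = -25/3)
u(D, U) = -178/25 (u(D, U) = -7 + 1/(-25/3) = -7 - 3/25 = -178/25)
r(d) = 160 (r(d) = -2 + 18*(9*1**2) = -2 + 18*(9*1) = -2 + 18*9 = -2 + 162 = 160)
u(582, 397)/B(335, 315) + 86684/r(-239) = -178/25/(-353) + 86684/160 = -178/25*(-1/353) + 86684*(1/160) = 178/8825 + 21671/40 = 38250739/70600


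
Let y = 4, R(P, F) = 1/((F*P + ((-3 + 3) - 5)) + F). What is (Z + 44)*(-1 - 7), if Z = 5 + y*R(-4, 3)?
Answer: -2728/7 ≈ -389.71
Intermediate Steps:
R(P, F) = 1/(-5 + F + F*P) (R(P, F) = 1/((F*P + (0 - 5)) + F) = 1/((F*P - 5) + F) = 1/((-5 + F*P) + F) = 1/(-5 + F + F*P))
Z = 33/7 (Z = 5 + 4/(-5 + 3 + 3*(-4)) = 5 + 4/(-5 + 3 - 12) = 5 + 4/(-14) = 5 + 4*(-1/14) = 5 - 2/7 = 33/7 ≈ 4.7143)
(Z + 44)*(-1 - 7) = (33/7 + 44)*(-1 - 7) = (341/7)*(-8) = -2728/7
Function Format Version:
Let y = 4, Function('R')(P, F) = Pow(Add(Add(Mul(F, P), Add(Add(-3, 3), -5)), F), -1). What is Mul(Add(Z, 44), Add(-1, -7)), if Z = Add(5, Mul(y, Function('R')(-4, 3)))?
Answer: Rational(-2728, 7) ≈ -389.71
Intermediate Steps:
Function('R')(P, F) = Pow(Add(-5, F, Mul(F, P)), -1) (Function('R')(P, F) = Pow(Add(Add(Mul(F, P), Add(0, -5)), F), -1) = Pow(Add(Add(Mul(F, P), -5), F), -1) = Pow(Add(Add(-5, Mul(F, P)), F), -1) = Pow(Add(-5, F, Mul(F, P)), -1))
Z = Rational(33, 7) (Z = Add(5, Mul(4, Pow(Add(-5, 3, Mul(3, -4)), -1))) = Add(5, Mul(4, Pow(Add(-5, 3, -12), -1))) = Add(5, Mul(4, Pow(-14, -1))) = Add(5, Mul(4, Rational(-1, 14))) = Add(5, Rational(-2, 7)) = Rational(33, 7) ≈ 4.7143)
Mul(Add(Z, 44), Add(-1, -7)) = Mul(Add(Rational(33, 7), 44), Add(-1, -7)) = Mul(Rational(341, 7), -8) = Rational(-2728, 7)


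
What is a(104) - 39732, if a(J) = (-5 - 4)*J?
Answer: -40668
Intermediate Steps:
a(J) = -9*J
a(104) - 39732 = -9*104 - 39732 = -936 - 39732 = -40668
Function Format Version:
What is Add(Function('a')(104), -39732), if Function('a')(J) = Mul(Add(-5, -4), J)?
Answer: -40668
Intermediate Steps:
Function('a')(J) = Mul(-9, J)
Add(Function('a')(104), -39732) = Add(Mul(-9, 104), -39732) = Add(-936, -39732) = -40668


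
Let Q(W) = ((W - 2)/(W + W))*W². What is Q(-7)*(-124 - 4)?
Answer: -4032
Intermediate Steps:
Q(W) = W*(-2 + W)/2 (Q(W) = ((-2 + W)/((2*W)))*W² = ((-2 + W)*(1/(2*W)))*W² = ((-2 + W)/(2*W))*W² = W*(-2 + W)/2)
Q(-7)*(-124 - 4) = ((½)*(-7)*(-2 - 7))*(-124 - 4) = ((½)*(-7)*(-9))*(-128) = (63/2)*(-128) = -4032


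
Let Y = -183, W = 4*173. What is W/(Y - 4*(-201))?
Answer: 692/621 ≈ 1.1143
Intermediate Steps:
W = 692
W/(Y - 4*(-201)) = 692/(-183 - 4*(-201)) = 692/(-183 - 1*(-804)) = 692/(-183 + 804) = 692/621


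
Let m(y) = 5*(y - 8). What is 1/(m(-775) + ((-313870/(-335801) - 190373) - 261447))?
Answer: -335801/153035954865 ≈ -2.1943e-6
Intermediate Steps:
m(y) = -40 + 5*y (m(y) = 5*(-8 + y) = -40 + 5*y)
1/(m(-775) + ((-313870/(-335801) - 190373) - 261447)) = 1/((-40 + 5*(-775)) + ((-313870/(-335801) - 190373) - 261447)) = 1/((-40 - 3875) + ((-313870*(-1/335801) - 190373) - 261447)) = 1/(-3915 + ((313870/335801 - 190373) - 261447)) = 1/(-3915 + (-63927129903/335801 - 261447)) = 1/(-3915 - 151721293950/335801) = 1/(-153035954865/335801) = -335801/153035954865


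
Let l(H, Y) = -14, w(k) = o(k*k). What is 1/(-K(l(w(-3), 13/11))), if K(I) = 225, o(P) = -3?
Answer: -1/225 ≈ -0.0044444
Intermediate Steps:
w(k) = -3
1/(-K(l(w(-3), 13/11))) = 1/(-1*225) = 1/(-225) = -1/225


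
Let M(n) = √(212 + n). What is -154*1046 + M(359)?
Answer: -161084 + √571 ≈ -1.6106e+5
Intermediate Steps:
-154*1046 + M(359) = -154*1046 + √(212 + 359) = -161084 + √571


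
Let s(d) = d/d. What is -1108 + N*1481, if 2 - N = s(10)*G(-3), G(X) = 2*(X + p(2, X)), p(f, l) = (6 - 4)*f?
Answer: -1108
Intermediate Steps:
p(f, l) = 2*f
s(d) = 1
G(X) = 8 + 2*X (G(X) = 2*(X + 2*2) = 2*(X + 4) = 2*(4 + X) = 8 + 2*X)
N = 0 (N = 2 - (8 + 2*(-3)) = 2 - (8 - 6) = 2 - 2 = 0)
-1108 + N*1481 = -1108 + 0*1481 = -1108 + 0 = -1108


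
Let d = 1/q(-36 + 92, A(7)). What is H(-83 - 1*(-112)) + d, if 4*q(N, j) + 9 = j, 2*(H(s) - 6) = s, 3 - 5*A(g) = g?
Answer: 1969/98 ≈ 20.092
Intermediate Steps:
A(g) = ⅗ - g/5
H(s) = 6 + s/2
q(N, j) = -9/4 + j/4
d = -20/49 (d = 1/(-9/4 + (⅗ - ⅕*7)/4) = 1/(-9/4 + (⅗ - 7/5)/4) = 1/(-9/4 + (¼)*(-⅘)) = 1/(-9/4 - ⅕) = 1/(-49/20) = -20/49 ≈ -0.40816)
H(-83 - 1*(-112)) + d = (6 + (-83 - 1*(-112))/2) - 20/49 = (6 + (-83 + 112)/2) - 20/49 = (6 + (½)*29) - 20/49 = (6 + 29/2) - 20/49 = 41/2 - 20/49 = 1969/98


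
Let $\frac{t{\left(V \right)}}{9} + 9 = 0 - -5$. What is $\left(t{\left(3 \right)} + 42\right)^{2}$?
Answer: $36$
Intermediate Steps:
$t{\left(V \right)} = -36$ ($t{\left(V \right)} = -81 + 9 \left(0 - -5\right) = -81 + 9 \left(0 + 5\right) = -81 + 9 \cdot 5 = -81 + 45 = -36$)
$\left(t{\left(3 \right)} + 42\right)^{2} = \left(-36 + 42\right)^{2} = 6^{2} = 36$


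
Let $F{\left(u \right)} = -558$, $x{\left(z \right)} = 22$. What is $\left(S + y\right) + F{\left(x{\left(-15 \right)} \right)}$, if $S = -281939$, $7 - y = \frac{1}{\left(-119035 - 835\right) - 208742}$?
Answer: $- \frac{92829603879}{328612} \approx -2.8249 \cdot 10^{5}$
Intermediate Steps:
$y = \frac{2300285}{328612}$ ($y = 7 - \frac{1}{\left(-119035 - 835\right) - 208742} = 7 - \frac{1}{-119870 - 208742} = 7 - \frac{1}{-328612} = 7 - - \frac{1}{328612} = 7 + \frac{1}{328612} = \frac{2300285}{328612} \approx 7.0$)
$\left(S + y\right) + F{\left(x{\left(-15 \right)} \right)} = \left(-281939 + \frac{2300285}{328612}\right) - 558 = - \frac{92646238383}{328612} - 558 = - \frac{92829603879}{328612}$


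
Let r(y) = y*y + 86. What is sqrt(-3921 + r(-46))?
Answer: 3*I*sqrt(191) ≈ 41.461*I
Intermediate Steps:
r(y) = 86 + y**2 (r(y) = y**2 + 86 = 86 + y**2)
sqrt(-3921 + r(-46)) = sqrt(-3921 + (86 + (-46)**2)) = sqrt(-3921 + (86 + 2116)) = sqrt(-3921 + 2202) = sqrt(-1719) = 3*I*sqrt(191)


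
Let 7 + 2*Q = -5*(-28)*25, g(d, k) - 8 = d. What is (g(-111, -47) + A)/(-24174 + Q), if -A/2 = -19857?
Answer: -79222/44855 ≈ -1.7662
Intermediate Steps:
g(d, k) = 8 + d
Q = 3493/2 (Q = -7/2 + (-5*(-28)*25)/2 = -7/2 + (140*25)/2 = -7/2 + (½)*3500 = -7/2 + 1750 = 3493/2 ≈ 1746.5)
A = 39714 (A = -2*(-19857) = 39714)
(g(-111, -47) + A)/(-24174 + Q) = ((8 - 111) + 39714)/(-24174 + 3493/2) = (-103 + 39714)/(-44855/2) = 39611*(-2/44855) = -79222/44855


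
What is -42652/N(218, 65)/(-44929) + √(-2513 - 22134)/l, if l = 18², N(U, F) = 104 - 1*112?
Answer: -10663/89858 + 7*I*√503/324 ≈ -0.11866 + 0.48455*I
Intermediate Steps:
N(U, F) = -8 (N(U, F) = 104 - 112 = -8)
l = 324
-42652/N(218, 65)/(-44929) + √(-2513 - 22134)/l = -42652/(-8)/(-44929) + √(-2513 - 22134)/324 = -42652*(-⅛)*(-1/44929) + √(-24647)*(1/324) = (10663/2)*(-1/44929) + (7*I*√503)*(1/324) = -10663/89858 + 7*I*√503/324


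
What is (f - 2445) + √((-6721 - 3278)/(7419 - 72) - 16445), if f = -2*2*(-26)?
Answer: -2341 + I*√98638710962/2449 ≈ -2341.0 + 128.24*I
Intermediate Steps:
f = 104 (f = -4*(-26) = 104)
(f - 2445) + √((-6721 - 3278)/(7419 - 72) - 16445) = (104 - 2445) + √((-6721 - 3278)/(7419 - 72) - 16445) = -2341 + √(-9999/7347 - 16445) = -2341 + √(-9999*1/7347 - 16445) = -2341 + √(-3333/2449 - 16445) = -2341 + √(-40277138/2449) = -2341 + I*√98638710962/2449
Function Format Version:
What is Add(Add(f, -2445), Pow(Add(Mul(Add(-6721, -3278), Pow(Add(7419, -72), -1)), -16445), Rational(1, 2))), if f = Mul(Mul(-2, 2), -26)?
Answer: Add(-2341, Mul(Rational(1, 2449), I, Pow(98638710962, Rational(1, 2)))) ≈ Add(-2341.0, Mul(128.24, I))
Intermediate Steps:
f = 104 (f = Mul(-4, -26) = 104)
Add(Add(f, -2445), Pow(Add(Mul(Add(-6721, -3278), Pow(Add(7419, -72), -1)), -16445), Rational(1, 2))) = Add(Add(104, -2445), Pow(Add(Mul(Add(-6721, -3278), Pow(Add(7419, -72), -1)), -16445), Rational(1, 2))) = Add(-2341, Pow(Add(Mul(-9999, Pow(7347, -1)), -16445), Rational(1, 2))) = Add(-2341, Pow(Add(Mul(-9999, Rational(1, 7347)), -16445), Rational(1, 2))) = Add(-2341, Pow(Add(Rational(-3333, 2449), -16445), Rational(1, 2))) = Add(-2341, Pow(Rational(-40277138, 2449), Rational(1, 2))) = Add(-2341, Mul(Rational(1, 2449), I, Pow(98638710962, Rational(1, 2))))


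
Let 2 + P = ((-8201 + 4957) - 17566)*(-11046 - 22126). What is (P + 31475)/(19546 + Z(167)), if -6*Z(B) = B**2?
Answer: 4142044758/89387 ≈ 46338.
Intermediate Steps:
Z(B) = -B**2/6
P = 690309318 (P = -2 + ((-8201 + 4957) - 17566)*(-11046 - 22126) = -2 + (-3244 - 17566)*(-33172) = -2 - 20810*(-33172) = -2 + 690309320 = 690309318)
(P + 31475)/(19546 + Z(167)) = (690309318 + 31475)/(19546 - 1/6*167**2) = 690340793/(19546 - 1/6*27889) = 690340793/(19546 - 27889/6) = 690340793/(89387/6) = 690340793*(6/89387) = 4142044758/89387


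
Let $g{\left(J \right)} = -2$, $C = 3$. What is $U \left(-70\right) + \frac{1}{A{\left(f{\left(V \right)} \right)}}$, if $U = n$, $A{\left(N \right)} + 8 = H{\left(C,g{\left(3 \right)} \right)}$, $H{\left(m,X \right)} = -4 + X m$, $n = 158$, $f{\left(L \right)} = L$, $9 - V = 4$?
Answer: $- \frac{199081}{18} \approx -11060.0$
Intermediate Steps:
$V = 5$ ($V = 9 - 4 = 5$)
$A{\left(N \right)} = -18$ ($A{\left(N \right)} = -8 - 10 = -18$)
$U = 158$
$U \left(-70\right) + \frac{1}{A{\left(f{\left(V \right)} \right)}} = 158 \left(-70\right) + \frac{1}{-18} = -11060 - \frac{1}{18} = - \frac{199081}{18}$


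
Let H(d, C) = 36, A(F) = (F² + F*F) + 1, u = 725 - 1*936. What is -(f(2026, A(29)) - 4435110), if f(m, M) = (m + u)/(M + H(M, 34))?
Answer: 2541317425/573 ≈ 4.4351e+6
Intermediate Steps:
u = -211 (u = 725 - 936 = -211)
A(F) = 1 + 2*F² (A(F) = (F² + F²) + 1 = 2*F² + 1 = 1 + 2*F²)
f(m, M) = (-211 + m)/(36 + M) (f(m, M) = (m - 211)/(M + 36) = (-211 + m)/(36 + M))
-(f(2026, A(29)) - 4435110) = -((-211 + 2026)/(36 + (1 + 2*29²)) - 4435110) = -(1815/(36 + (1 + 2*841)) - 4435110) = -(1815/(36 + (1 + 1682)) - 4435110) = -(1815/(36 + 1683) - 4435110) = -(1815/1719 - 4435110) = -((1/1719)*1815 - 4435110) = -(605/573 - 4435110) = -1*(-2541317425/573) = 2541317425/573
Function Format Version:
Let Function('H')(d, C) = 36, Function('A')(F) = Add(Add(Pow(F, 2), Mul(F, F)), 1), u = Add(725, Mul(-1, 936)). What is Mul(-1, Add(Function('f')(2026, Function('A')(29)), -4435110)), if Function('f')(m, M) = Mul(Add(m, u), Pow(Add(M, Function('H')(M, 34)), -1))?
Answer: Rational(2541317425, 573) ≈ 4.4351e+6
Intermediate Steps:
u = -211 (u = Add(725, -936) = -211)
Function('A')(F) = Add(1, Mul(2, Pow(F, 2))) (Function('A')(F) = Add(Add(Pow(F, 2), Pow(F, 2)), 1) = Add(Mul(2, Pow(F, 2)), 1) = Add(1, Mul(2, Pow(F, 2))))
Function('f')(m, M) = Mul(Pow(Add(36, M), -1), Add(-211, m)) (Function('f')(m, M) = Mul(Add(m, -211), Pow(Add(M, 36), -1)) = Mul(Add(-211, m), Pow(Add(36, M), -1)) = Mul(Pow(Add(36, M), -1), Add(-211, m)))
Mul(-1, Add(Function('f')(2026, Function('A')(29)), -4435110)) = Mul(-1, Add(Mul(Pow(Add(36, Add(1, Mul(2, Pow(29, 2)))), -1), Add(-211, 2026)), -4435110)) = Mul(-1, Add(Mul(Pow(Add(36, Add(1, Mul(2, 841))), -1), 1815), -4435110)) = Mul(-1, Add(Mul(Pow(Add(36, Add(1, 1682)), -1), 1815), -4435110)) = Mul(-1, Add(Mul(Pow(Add(36, 1683), -1), 1815), -4435110)) = Mul(-1, Add(Mul(Pow(1719, -1), 1815), -4435110)) = Mul(-1, Add(Mul(Rational(1, 1719), 1815), -4435110)) = Mul(-1, Add(Rational(605, 573), -4435110)) = Mul(-1, Rational(-2541317425, 573)) = Rational(2541317425, 573)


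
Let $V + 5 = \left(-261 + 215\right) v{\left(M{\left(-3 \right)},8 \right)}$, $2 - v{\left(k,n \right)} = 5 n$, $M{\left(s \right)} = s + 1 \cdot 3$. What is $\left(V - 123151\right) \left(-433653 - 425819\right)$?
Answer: $104346776576$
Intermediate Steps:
$M{\left(s \right)} = 3 + s$ ($M{\left(s \right)} = s + 3 = 3 + s$)
$v{\left(k,n \right)} = 2 - 5 n$
$V = 1743$ ($V = -5 + \left(-261 + 215\right) \left(2 - 40\right) = -5 - 46 \left(2 - 40\right) = -5 - -1748 = -5 + 1748 = 1743$)
$\left(V - 123151\right) \left(-433653 - 425819\right) = \left(1743 - 123151\right) \left(-433653 - 425819\right) = \left(-121408\right) \left(-859472\right) = 104346776576$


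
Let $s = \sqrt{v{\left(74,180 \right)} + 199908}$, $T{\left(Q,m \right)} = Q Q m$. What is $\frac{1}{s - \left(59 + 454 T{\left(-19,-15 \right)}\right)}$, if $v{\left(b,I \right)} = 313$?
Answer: $\frac{351193}{863355634140} - \frac{\sqrt{200221}}{6043489438980} \approx 4.067 \cdot 10^{-7}$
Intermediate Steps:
$T{\left(Q,m \right)} = m Q^{2}$ ($T{\left(Q,m \right)} = Q^{2} m = m Q^{2}$)
$s = \sqrt{200221}$ ($s = \sqrt{313 + 199908} = \sqrt{200221} \approx 447.46$)
$\frac{1}{s - \left(59 + 454 T{\left(-19,-15 \right)}\right)} = \frac{1}{\sqrt{200221} - \left(59 + 454 \left(- 15 \left(-19\right)^{2}\right)\right)} = \frac{1}{\sqrt{200221} - \left(59 + 454 \left(\left(-15\right) 361\right)\right)} = \frac{1}{\sqrt{200221} - -2458351} = \frac{1}{\sqrt{200221} + \left(2458410 - 59\right)} = \frac{1}{\sqrt{200221} + 2458351} = \frac{1}{2458351 + \sqrt{200221}}$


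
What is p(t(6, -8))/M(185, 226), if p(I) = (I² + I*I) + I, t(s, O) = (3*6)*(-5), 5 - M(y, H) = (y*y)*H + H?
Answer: -5370/2578357 ≈ -0.0020827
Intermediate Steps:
M(y, H) = 5 - H - H*y² (M(y, H) = 5 - ((y*y)*H + H) = 5 - (y²*H + H) = 5 - (H*y² + H) = 5 - (H + H*y²) = 5 + (-H - H*y²) = 5 - H - H*y²)
t(s, O) = -90 (t(s, O) = 18*(-5) = -90)
p(I) = I + 2*I² (p(I) = (I² + I²) + I = 2*I² + I = I + 2*I²)
p(t(6, -8))/M(185, 226) = (-90*(1 + 2*(-90)))/(5 - 1*226 - 1*226*185²) = (-90*(1 - 180))/(5 - 226 - 1*226*34225) = (-90*(-179))/(5 - 226 - 7734850) = 16110/(-7735071) = 16110*(-1/7735071) = -5370/2578357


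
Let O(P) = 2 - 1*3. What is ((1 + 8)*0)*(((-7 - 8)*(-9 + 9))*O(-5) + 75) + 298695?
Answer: 298695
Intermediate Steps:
O(P) = -1 (O(P) = 2 - 3 = -1)
((1 + 8)*0)*(((-7 - 8)*(-9 + 9))*O(-5) + 75) + 298695 = ((1 + 8)*0)*(((-7 - 8)*(-9 + 9))*(-1) + 75) + 298695 = (9*0)*(-15*0*(-1) + 75) + 298695 = 0*(0*(-1) + 75) + 298695 = 0*(0 + 75) + 298695 = 0*75 + 298695 = 0 + 298695 = 298695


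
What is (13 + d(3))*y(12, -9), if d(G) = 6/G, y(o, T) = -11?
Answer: -165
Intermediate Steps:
(13 + d(3))*y(12, -9) = (13 + 6/3)*(-11) = (13 + 6*(⅓))*(-11) = (13 + 2)*(-11) = 15*(-11) = -165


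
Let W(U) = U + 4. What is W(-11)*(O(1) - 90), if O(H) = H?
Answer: 623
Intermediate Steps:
W(U) = 4 + U
W(-11)*(O(1) - 90) = (4 - 11)*(1 - 90) = -7*(-89) = 623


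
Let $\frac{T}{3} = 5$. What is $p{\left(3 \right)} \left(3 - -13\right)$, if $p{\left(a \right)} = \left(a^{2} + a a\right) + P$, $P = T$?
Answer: $528$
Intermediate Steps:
$T = 15$ ($T = 3 \cdot 5 = 15$)
$P = 15$
$p{\left(a \right)} = 15 + 2 a^{2}$ ($p{\left(a \right)} = \left(a^{2} + a a\right) + 15 = \left(a^{2} + a^{2}\right) + 15 = 2 a^{2} + 15 = 15 + 2 a^{2}$)
$p{\left(3 \right)} \left(3 - -13\right) = \left(15 + 2 \cdot 3^{2}\right) \left(3 - -13\right) = \left(15 + 2 \cdot 9\right) \left(3 + 13\right) = \left(15 + 18\right) 16 = 33 \cdot 16 = 528$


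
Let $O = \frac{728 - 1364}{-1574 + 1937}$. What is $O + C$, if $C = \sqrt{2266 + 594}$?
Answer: $- \frac{212}{121} + 2 \sqrt{715} \approx 51.727$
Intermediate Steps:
$C = 2 \sqrt{715}$ ($C = \sqrt{2860} = 2 \sqrt{715} \approx 53.479$)
$O = - \frac{212}{121}$ ($O = - \frac{636}{363} = \left(-636\right) \frac{1}{363} = - \frac{212}{121} \approx -1.7521$)
$O + C = - \frac{212}{121} + 2 \sqrt{715}$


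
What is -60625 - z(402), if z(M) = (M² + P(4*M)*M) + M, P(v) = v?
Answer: -869047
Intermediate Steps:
z(M) = M + 5*M² (z(M) = (M² + (4*M)*M) + M = (M² + 4*M²) + M = 5*M² + M = M + 5*M²)
-60625 - z(402) = -60625 - 402*(1 + 5*402) = -60625 - 402*(1 + 2010) = -60625 - 402*2011 = -60625 - 1*808422 = -60625 - 808422 = -869047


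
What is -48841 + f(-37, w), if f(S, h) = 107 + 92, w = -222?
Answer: -48642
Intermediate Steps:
f(S, h) = 199
-48841 + f(-37, w) = -48841 + 199 = -48642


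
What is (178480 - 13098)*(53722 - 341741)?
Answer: -47633158258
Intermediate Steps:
(178480 - 13098)*(53722 - 341741) = 165382*(-288019) = -47633158258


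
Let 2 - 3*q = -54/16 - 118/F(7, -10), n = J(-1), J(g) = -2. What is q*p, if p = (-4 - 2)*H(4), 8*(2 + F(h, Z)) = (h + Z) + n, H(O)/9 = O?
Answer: 19947/7 ≈ 2849.6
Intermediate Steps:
H(O) = 9*O
n = -2
F(h, Z) = -9/4 + Z/8 + h/8 (F(h, Z) = -2 + ((h + Z) - 2)/8 = -2 + ((Z + h) - 2)/8 = -2 + (-2 + Z + h)/8 = -2 + (-¼ + Z/8 + h/8) = -9/4 + Z/8 + h/8)
p = -216 (p = (-4 - 2)*(9*4) = -6*36 = -216)
q = -6649/504 (q = ⅔ - (-54/16 - 118/(-9/4 + (⅛)*(-10) + (⅛)*7))/3 = ⅔ - (-54*1/16 - 118/(-9/4 - 5/4 + 7/8))/3 = ⅔ - (-27/8 - 118/(-21/8))/3 = ⅔ - (-27/8 - 118*(-8/21))/3 = ⅔ - (-27/8 + 944/21)/3 = ⅔ - ⅓*6985/168 = ⅔ - 6985/504 = -6649/504 ≈ -13.192)
q*p = -6649/504*(-216) = 19947/7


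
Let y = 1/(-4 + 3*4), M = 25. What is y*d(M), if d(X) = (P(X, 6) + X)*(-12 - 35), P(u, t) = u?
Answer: -1175/4 ≈ -293.75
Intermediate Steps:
d(X) = -94*X (d(X) = (X + X)*(-12 - 35) = (2*X)*(-47) = -94*X)
y = ⅛ (y = 1/(-4 + 12) = 1/8 = ⅛ ≈ 0.12500)
y*d(M) = (-94*25)/8 = (⅛)*(-2350) = -1175/4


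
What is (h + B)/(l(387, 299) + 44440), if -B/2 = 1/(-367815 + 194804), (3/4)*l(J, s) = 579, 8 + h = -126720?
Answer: -10962669003/3911086666 ≈ -2.8030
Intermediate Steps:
h = -126728 (h = -8 - 126720 = -126728)
l(J, s) = 772 (l(J, s) = (4/3)*579 = 772)
B = 2/173011 (B = -2/(-367815 + 194804) = -2/(-173011) = -2*(-1/173011) = 2/173011 ≈ 1.1560e-5)
(h + B)/(l(387, 299) + 44440) = (-126728 + 2/173011)/(772 + 44440) = -21925338006/173011/45212 = -21925338006/173011*1/45212 = -10962669003/3911086666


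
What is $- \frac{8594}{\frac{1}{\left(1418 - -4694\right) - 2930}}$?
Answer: $-27346108$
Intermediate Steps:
$- \frac{8594}{\frac{1}{\left(1418 - -4694\right) - 2930}} = - \frac{8594}{\frac{1}{\left(1418 + 4694\right) - 2930}} = - \frac{8594}{\frac{1}{6112 - 2930}} = - \frac{8594}{\frac{1}{3182}} = - 8594 \frac{1}{\frac{1}{3182}} = \left(-8594\right) 3182 = -27346108$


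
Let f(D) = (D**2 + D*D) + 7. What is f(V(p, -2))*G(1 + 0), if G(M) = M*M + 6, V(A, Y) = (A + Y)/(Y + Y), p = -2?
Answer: 63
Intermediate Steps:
V(A, Y) = (A + Y)/(2*Y) (V(A, Y) = (A + Y)/((2*Y)) = (A + Y)*(1/(2*Y)) = (A + Y)/(2*Y))
G(M) = 6 + M**2 (G(M) = M**2 + 6 = 6 + M**2)
f(D) = 7 + 2*D**2 (f(D) = (D**2 + D**2) + 7 = 2*D**2 + 7 = 7 + 2*D**2)
f(V(p, -2))*G(1 + 0) = (7 + 2*((1/2)*(-2 - 2)/(-2))**2)*(6 + (1 + 0)**2) = (7 + 2*((1/2)*(-1/2)*(-4))**2)*(6 + 1**2) = (7 + 2*1**2)*(6 + 1) = (7 + 2*1)*7 = (7 + 2)*7 = 9*7 = 63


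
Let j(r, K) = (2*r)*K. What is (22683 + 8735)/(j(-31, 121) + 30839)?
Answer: 31418/23337 ≈ 1.3463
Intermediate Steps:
j(r, K) = 2*K*r
(22683 + 8735)/(j(-31, 121) + 30839) = (22683 + 8735)/(2*121*(-31) + 30839) = 31418/(-7502 + 30839) = 31418/23337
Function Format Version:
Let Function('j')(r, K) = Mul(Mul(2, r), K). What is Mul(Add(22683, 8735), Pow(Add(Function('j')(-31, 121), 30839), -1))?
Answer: Rational(31418, 23337) ≈ 1.3463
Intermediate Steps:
Function('j')(r, K) = Mul(2, K, r)
Mul(Add(22683, 8735), Pow(Add(Function('j')(-31, 121), 30839), -1)) = Mul(Add(22683, 8735), Pow(Add(Mul(2, 121, -31), 30839), -1)) = Mul(31418, Pow(Add(-7502, 30839), -1)) = Mul(31418, Pow(23337, -1)) = Mul(31418, Rational(1, 23337)) = Rational(31418, 23337)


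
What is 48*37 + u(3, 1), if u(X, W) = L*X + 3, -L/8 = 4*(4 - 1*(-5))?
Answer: 915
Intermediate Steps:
L = -288 (L = -32*(4 - 1*(-5)) = -32*(4 + 5) = -32*9 = -8*36 = -288)
u(X, W) = 3 - 288*X (u(X, W) = -288*X + 3 = 3 - 288*X)
48*37 + u(3, 1) = 48*37 + (3 - 288*3) = 1776 + (3 - 864) = 1776 - 861 = 915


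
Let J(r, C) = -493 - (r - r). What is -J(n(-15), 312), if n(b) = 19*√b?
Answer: 493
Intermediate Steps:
J(r, C) = -493 (J(r, C) = -493 - 1*0 = -493 + 0 = -493)
-J(n(-15), 312) = -1*(-493) = 493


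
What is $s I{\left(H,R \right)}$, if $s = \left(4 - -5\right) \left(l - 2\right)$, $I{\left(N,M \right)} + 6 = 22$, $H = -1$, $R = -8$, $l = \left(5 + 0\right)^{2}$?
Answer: $3312$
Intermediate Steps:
$l = 25$ ($l = 5^{2} = 25$)
$I{\left(N,M \right)} = 16$ ($I{\left(N,M \right)} = -6 + 22 = 16$)
$s = 207$ ($s = \left(4 - -5\right) \left(25 - 2\right) = \left(4 + 5\right) 23 = 9 \cdot 23 = 207$)
$s I{\left(H,R \right)} = 207 \cdot 16 = 3312$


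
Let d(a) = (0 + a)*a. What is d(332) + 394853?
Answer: 505077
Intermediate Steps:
d(a) = a² (d(a) = a*a = a²)
d(332) + 394853 = 332² + 394853 = 110224 + 394853 = 505077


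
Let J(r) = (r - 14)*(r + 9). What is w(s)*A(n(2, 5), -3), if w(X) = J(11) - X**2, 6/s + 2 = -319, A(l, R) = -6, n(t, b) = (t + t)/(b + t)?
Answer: 4121664/11449 ≈ 360.00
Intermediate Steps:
J(r) = (-14 + r)*(9 + r)
n(t, b) = 2*t/(b + t) (n(t, b) = (2*t)/(b + t) = 2*t/(b + t))
s = -2/107 (s = 6/(-2 - 319) = 6/(-321) = 6*(-1/321) = -2/107 ≈ -0.018692)
w(X) = -60 - X**2 (w(X) = (-126 + 11**2 - 5*11) - X**2 = (-126 + 121 - 55) - X**2 = -60 - X**2)
w(s)*A(n(2, 5), -3) = (-60 - (-2/107)**2)*(-6) = (-60 - 1*4/11449)*(-6) = (-60 - 4/11449)*(-6) = -686944/11449*(-6) = 4121664/11449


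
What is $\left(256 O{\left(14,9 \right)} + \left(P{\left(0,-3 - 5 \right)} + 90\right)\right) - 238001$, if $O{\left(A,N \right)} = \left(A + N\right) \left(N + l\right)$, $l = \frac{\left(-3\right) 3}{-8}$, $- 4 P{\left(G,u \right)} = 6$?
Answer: $- \frac{356593}{2} \approx -1.783 \cdot 10^{5}$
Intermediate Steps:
$P{\left(G,u \right)} = - \frac{3}{2}$ ($P{\left(G,u \right)} = \left(- \frac{1}{4}\right) 6 = - \frac{3}{2}$)
$l = \frac{9}{8}$ ($l = \left(-9\right) \left(- \frac{1}{8}\right) = \frac{9}{8} \approx 1.125$)
$O{\left(A,N \right)} = \left(\frac{9}{8} + N\right) \left(A + N\right)$ ($O{\left(A,N \right)} = \left(A + N\right) \left(N + \frac{9}{8}\right) = \left(A + N\right) \left(\frac{9}{8} + N\right) = \left(\frac{9}{8} + N\right) \left(A + N\right)$)
$\left(256 O{\left(14,9 \right)} + \left(P{\left(0,-3 - 5 \right)} + 90\right)\right) - 238001 = \left(256 \left(9^{2} + \frac{9}{8} \cdot 14 + \frac{9}{8} \cdot 9 + 14 \cdot 9\right) + \left(- \frac{3}{2} + 90\right)\right) - 238001 = \left(256 \left(81 + \frac{63}{4} + \frac{81}{8} + 126\right) + \frac{177}{2}\right) - 238001 = \left(256 \cdot \frac{1863}{8} + \frac{177}{2}\right) - 238001 = \left(59616 + \frac{177}{2}\right) - 238001 = \frac{119409}{2} - 238001 = - \frac{356593}{2}$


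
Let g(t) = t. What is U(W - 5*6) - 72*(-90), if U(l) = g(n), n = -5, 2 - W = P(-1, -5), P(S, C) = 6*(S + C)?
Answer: 6475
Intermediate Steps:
P(S, C) = 6*C + 6*S (P(S, C) = 6*(C + S) = 6*C + 6*S)
W = 38 (W = 2 - (6*(-5) + 6*(-1)) = 2 - (-30 - 6) = 2 - 1*(-36) = 2 + 36 = 38)
U(l) = -5
U(W - 5*6) - 72*(-90) = -5 - 72*(-90) = -5 + 6480 = 6475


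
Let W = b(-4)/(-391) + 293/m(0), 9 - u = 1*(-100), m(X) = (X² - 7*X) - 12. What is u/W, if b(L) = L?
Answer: -511428/114515 ≈ -4.4660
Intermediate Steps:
m(X) = -12 + X² - 7*X
u = 109 (u = 9 - (-100) = 9 - 1*(-100) = 9 + 100 = 109)
W = -114515/4692 (W = -4/(-391) + 293/(-12 + 0² - 7*0) = -4*(-1/391) + 293/(-12 + 0 + 0) = 4/391 + 293/(-12) = 4/391 + 293*(-1/12) = 4/391 - 293/12 = -114515/4692 ≈ -24.406)
u/W = 109/(-114515/4692) = 109*(-4692/114515) = -511428/114515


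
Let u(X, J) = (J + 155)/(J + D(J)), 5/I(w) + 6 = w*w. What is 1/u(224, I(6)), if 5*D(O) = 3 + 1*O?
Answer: 24/4655 ≈ 0.0051557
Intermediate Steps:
D(O) = ⅗ + O/5 (D(O) = (3 + 1*O)/5 = (3 + O)/5 = ⅗ + O/5)
I(w) = 5/(-6 + w²) (I(w) = 5/(-6 + w*w) = 5/(-6 + w²))
u(X, J) = (155 + J)/(⅗ + 6*J/5) (u(X, J) = (J + 155)/(J + (⅗ + J/5)) = (155 + J)/(⅗ + 6*J/5))
1/u(224, I(6)) = 1/(5*(155 + 5/(-6 + 6²))/(3*(1 + 2*(5/(-6 + 6²))))) = 1/(5*(155 + 5/(-6 + 36))/(3*(1 + 2*(5/(-6 + 36))))) = 1/(5*(155 + 5/30)/(3*(1 + 2*(5/30)))) = 1/(5*(155 + 5*(1/30))/(3*(1 + 2*(5*(1/30))))) = 1/(5*(155 + ⅙)/(3*(1 + 2*(⅙)))) = 1/((5/3)*(931/6)/(1 + ⅓)) = 1/((5/3)*(931/6)/(4/3)) = 1/((5/3)*(¾)*(931/6)) = 1/(4655/24) = 24/4655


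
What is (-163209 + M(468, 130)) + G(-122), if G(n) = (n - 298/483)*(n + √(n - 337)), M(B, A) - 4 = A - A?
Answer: -71602687/483 - 59224*I*√51/161 ≈ -1.4825e+5 - 2627.0*I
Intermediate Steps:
M(B, A) = 4 (M(B, A) = 4 + (A - A) = 4 + 0 = 4)
G(n) = (-298/483 + n)*(n + √(-337 + n)) (G(n) = (n - 298*1/483)*(n + √(-337 + n)) = (n - 298/483)*(n + √(-337 + n)) = (-298/483 + n)*(n + √(-337 + n)))
(-163209 + M(468, 130)) + G(-122) = (-163209 + 4) + ((-122)² - 298/483*(-122) - 298*√(-337 - 122)/483 - 122*√(-337 - 122)) = -163205 + (14884 + 36356/483 - 298*I*√51/161 - 366*I*√51) = -163205 + (7225328/483 - 59224*I*√51/161) = -71602687/483 - 59224*I*√51/161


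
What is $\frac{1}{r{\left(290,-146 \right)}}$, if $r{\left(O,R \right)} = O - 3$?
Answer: $\frac{1}{287} \approx 0.0034843$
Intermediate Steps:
$r{\left(O,R \right)} = -3 + O$
$\frac{1}{r{\left(290,-146 \right)}} = \frac{1}{-3 + 290} = \frac{1}{287}$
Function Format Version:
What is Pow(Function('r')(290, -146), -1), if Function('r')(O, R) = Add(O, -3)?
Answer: Rational(1, 287) ≈ 0.0034843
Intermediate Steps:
Function('r')(O, R) = Add(-3, O)
Pow(Function('r')(290, -146), -1) = Pow(Add(-3, 290), -1) = Pow(287, -1) = Rational(1, 287)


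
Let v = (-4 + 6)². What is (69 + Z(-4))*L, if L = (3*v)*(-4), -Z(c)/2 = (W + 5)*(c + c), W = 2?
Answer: -8688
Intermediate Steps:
v = 4 (v = 2² = 4)
Z(c) = -28*c (Z(c) = -2*(2 + 5)*(c + c) = -14*2*c = -28*c)
L = -48 (L = (3*4)*(-4) = 12*(-4) = -48)
(69 + Z(-4))*L = (69 - 28*(-4))*(-48) = (69 + 112)*(-48) = 181*(-48) = -8688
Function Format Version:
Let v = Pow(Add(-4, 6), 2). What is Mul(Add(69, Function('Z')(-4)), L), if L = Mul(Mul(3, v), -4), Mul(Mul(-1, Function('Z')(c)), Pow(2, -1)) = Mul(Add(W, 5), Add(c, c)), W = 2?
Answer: -8688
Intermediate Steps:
v = 4 (v = Pow(2, 2) = 4)
Function('Z')(c) = Mul(-28, c) (Function('Z')(c) = Mul(-2, Mul(Add(2, 5), Add(c, c))) = Mul(-2, Mul(7, Mul(2, c))) = Mul(-2, Mul(14, c)) = Mul(-28, c))
L = -48 (L = Mul(Mul(3, 4), -4) = Mul(12, -4) = -48)
Mul(Add(69, Function('Z')(-4)), L) = Mul(Add(69, Mul(-28, -4)), -48) = Mul(Add(69, 112), -48) = Mul(181, -48) = -8688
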